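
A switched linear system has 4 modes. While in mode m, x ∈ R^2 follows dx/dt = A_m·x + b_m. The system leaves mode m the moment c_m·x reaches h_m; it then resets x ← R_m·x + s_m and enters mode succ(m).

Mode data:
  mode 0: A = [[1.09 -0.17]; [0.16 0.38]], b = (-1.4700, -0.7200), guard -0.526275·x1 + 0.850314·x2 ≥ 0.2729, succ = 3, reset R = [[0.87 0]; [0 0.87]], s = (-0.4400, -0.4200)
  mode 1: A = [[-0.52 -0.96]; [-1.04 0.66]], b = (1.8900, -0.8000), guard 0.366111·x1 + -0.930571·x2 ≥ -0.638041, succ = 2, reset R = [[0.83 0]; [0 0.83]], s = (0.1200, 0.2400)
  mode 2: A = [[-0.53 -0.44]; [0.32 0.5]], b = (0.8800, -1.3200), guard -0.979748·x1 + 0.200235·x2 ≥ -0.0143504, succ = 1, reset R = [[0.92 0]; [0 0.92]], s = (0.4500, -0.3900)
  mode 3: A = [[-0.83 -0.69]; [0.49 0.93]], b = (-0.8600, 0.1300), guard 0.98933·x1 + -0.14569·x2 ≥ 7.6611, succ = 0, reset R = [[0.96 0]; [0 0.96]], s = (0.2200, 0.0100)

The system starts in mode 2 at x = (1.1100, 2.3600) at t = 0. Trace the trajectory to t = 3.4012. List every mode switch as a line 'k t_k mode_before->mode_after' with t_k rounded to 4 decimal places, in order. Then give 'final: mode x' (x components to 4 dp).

Mode 2: guard c·x = -0.0144 hit at Δt = 0.9420 (t = 0.9420), x⁻ = (0.5273, 2.5082) → reset → x⁺ = (0.9351, 1.9175), jump to mode 1
Mode 1: guard c·x = -0.6380 hit at Δt = 1.3514 (t = 2.2934), x⁻ = (0.9090, 1.0433) → reset → x⁺ = (0.8745, 1.1059), jump to mode 2
Mode 2: flow for 1.1078 to horizon, guard not reached → x = (0.9495, 0.3890)

1 0.9420 2->1
2 2.2934 1->2
final: 2 0.9495 0.3890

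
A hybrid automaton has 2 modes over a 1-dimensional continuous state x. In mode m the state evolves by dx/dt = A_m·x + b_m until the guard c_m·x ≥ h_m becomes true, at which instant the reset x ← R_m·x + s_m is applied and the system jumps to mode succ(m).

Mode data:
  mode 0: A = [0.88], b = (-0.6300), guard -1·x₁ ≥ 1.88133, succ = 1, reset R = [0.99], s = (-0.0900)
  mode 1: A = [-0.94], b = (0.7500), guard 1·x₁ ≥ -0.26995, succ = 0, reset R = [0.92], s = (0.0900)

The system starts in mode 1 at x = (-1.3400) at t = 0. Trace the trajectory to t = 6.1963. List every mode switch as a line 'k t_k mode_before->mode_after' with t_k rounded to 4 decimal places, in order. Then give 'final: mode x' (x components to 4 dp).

Mode 1: guard c·x = -0.2700 hit at Δt = 0.7385 (t = 0.7385), x⁻ = (-0.2699) → reset → x⁺ = (-0.1584), jump to mode 0
Mode 0: guard c·x = 1.8813 hit at Δt = 1.2373 (t = 1.9758), x⁻ = (-1.8813) → reset → x⁺ = (-1.9525), jump to mode 1
Mode 1: guard c·x = -0.2700 hit at Δt = 1.0065 (t = 2.9823), x⁻ = (-0.2699) → reset → x⁺ = (-0.1584), jump to mode 0
Mode 0: guard c·x = 1.8813 hit at Δt = 1.2373 (t = 4.2196), x⁻ = (-1.8813) → reset → x⁺ = (-1.9525), jump to mode 1
Mode 1: guard c·x = -0.2700 hit at Δt = 1.0065 (t = 5.2261), x⁻ = (-0.2699) → reset → x⁺ = (-0.1584), jump to mode 0
Mode 0: flow for 0.9702 to horizon, guard not reached → x = (-1.3373)

1 0.7385 1->0
2 1.9758 0->1
3 2.9823 1->0
4 4.2196 0->1
5 5.2261 1->0
final: 0 -1.3373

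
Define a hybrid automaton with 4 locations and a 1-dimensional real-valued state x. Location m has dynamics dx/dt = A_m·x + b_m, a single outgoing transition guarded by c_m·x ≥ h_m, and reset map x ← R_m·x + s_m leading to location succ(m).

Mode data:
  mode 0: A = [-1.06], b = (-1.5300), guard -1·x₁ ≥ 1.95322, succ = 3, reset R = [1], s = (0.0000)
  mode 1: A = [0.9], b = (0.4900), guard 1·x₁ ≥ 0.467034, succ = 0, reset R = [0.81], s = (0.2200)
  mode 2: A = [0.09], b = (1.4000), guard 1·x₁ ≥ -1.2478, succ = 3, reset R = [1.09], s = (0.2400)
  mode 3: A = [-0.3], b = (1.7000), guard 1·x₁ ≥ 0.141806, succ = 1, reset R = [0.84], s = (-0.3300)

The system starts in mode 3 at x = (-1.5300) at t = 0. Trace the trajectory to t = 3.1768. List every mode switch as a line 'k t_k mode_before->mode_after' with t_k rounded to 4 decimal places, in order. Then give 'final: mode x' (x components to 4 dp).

Mode 3: guard c·x = 0.1418 hit at Δt = 0.8812 (t = 0.8812), x⁻ = (0.1418) → reset → x⁺ = (-0.2109), jump to mode 1
Mode 1: guard c·x = 0.4670 hit at Δt = 1.2326 (t = 2.1138), x⁻ = (0.4670) → reset → x⁺ = (0.5983), jump to mode 0
Mode 0: flow for 1.0630 to horizon, guard not reached → x = (-0.7817)

1 0.8812 3->1
2 2.1138 1->0
final: 0 -0.7817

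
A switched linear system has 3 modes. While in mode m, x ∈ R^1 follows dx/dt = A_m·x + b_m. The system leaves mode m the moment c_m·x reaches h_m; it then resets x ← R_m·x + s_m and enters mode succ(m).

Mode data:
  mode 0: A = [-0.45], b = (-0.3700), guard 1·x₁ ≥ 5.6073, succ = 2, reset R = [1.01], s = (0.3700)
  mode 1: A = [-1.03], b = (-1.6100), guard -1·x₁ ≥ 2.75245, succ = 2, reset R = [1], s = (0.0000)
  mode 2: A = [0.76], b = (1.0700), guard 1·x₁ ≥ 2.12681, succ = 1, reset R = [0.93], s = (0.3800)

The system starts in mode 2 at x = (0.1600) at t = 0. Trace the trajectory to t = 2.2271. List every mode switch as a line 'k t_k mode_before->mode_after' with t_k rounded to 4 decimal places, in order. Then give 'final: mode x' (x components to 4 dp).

Mode 2: guard c·x = 2.1268 hit at Δt = 1.0696 (t = 1.0696), x⁻ = (2.1268) → reset → x⁺ = (2.3579), jump to mode 1
Mode 1: flow for 1.1575 to horizon, guard not reached → x = (-0.3729)

1 1.0696 2->1
final: 1 -0.3729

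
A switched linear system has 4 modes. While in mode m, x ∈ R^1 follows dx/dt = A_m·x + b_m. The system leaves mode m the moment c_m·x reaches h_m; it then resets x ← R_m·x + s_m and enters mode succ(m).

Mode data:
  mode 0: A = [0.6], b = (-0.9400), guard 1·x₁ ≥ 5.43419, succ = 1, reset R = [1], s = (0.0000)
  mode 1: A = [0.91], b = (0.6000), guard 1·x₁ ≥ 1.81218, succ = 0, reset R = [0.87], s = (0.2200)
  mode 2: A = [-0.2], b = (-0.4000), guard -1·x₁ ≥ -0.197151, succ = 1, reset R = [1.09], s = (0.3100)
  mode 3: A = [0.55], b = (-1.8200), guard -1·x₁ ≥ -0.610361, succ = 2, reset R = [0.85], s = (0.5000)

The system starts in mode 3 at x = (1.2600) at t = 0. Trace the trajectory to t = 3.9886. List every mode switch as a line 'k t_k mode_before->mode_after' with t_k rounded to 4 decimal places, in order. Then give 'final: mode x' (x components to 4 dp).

Mode 3: guard c·x = -0.6104 hit at Δt = 0.5007 (t = 0.5007), x⁻ = (0.6104) → reset → x⁺ = (1.0188), jump to mode 2
Mode 2: guard c·x = -0.1972 hit at Δt = 1.5885 (t = 2.0892), x⁻ = (0.1972) → reset → x⁺ = (0.5249), jump to mode 1
Mode 1: guard c·x = 1.8122 hit at Δt = 0.8085 (t = 2.8977), x⁻ = (1.8122) → reset → x⁺ = (1.7966), jump to mode 0
Mode 0: flow for 1.0909 to horizon, guard not reached → x = (2.0091)

1 0.5007 3->2
2 2.0892 2->1
3 2.8977 1->0
final: 0 2.0091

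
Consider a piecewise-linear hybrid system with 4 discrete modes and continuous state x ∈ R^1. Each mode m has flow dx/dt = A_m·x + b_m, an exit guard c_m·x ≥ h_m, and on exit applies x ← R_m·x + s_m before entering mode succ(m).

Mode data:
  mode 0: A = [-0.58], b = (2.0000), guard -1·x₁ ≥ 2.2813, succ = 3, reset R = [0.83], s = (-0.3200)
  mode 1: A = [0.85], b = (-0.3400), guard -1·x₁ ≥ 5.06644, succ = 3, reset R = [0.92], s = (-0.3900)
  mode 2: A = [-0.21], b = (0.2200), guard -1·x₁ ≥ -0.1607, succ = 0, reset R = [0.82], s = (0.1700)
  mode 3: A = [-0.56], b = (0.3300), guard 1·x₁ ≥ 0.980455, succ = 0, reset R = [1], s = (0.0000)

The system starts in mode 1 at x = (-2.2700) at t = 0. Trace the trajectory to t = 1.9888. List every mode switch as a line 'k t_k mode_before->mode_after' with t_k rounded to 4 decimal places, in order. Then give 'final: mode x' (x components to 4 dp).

Mode 1: guard c·x = 5.0664 hit at Δt = 0.8430 (t = 0.8430), x⁻ = (-5.0664) → reset → x⁺ = (-5.0511), jump to mode 3
Mode 3: flow for 1.1458 to horizon, guard not reached → x = (-2.3800)

1 0.8430 1->3
final: 3 -2.3800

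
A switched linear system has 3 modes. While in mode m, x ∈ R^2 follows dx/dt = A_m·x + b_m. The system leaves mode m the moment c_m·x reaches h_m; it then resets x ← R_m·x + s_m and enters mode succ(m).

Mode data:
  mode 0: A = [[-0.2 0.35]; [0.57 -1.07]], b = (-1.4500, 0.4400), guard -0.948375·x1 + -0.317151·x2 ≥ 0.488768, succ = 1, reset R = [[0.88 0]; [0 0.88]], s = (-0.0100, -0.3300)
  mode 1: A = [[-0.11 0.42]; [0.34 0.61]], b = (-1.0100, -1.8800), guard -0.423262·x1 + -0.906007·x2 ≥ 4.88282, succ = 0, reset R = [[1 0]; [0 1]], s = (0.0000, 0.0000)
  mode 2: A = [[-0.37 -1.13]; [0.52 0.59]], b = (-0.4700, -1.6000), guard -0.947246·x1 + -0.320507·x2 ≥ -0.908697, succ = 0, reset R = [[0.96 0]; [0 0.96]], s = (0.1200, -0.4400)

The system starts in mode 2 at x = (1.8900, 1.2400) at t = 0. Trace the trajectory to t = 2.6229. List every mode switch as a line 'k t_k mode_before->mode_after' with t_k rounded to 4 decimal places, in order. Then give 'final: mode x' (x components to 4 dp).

Mode 2: guard c·x = -0.9087 hit at Δt = 0.5712 (t = 0.5712), x⁻ = (0.5904, 1.0902) → reset → x⁺ = (0.6868, 0.6066), jump to mode 0
Mode 0: guard c·x = 0.4888 hit at Δt = 1.0748 (t = 1.6460), x⁻ = (-0.6579, 0.4262) → reset → x⁺ = (-0.5889, 0.0450), jump to mode 1
Mode 1: flow for 0.9769 to horizon, guard not reached → x = (-1.9658, -2.9384)

1 0.5712 2->0
2 1.6460 0->1
final: 1 -1.9658 -2.9384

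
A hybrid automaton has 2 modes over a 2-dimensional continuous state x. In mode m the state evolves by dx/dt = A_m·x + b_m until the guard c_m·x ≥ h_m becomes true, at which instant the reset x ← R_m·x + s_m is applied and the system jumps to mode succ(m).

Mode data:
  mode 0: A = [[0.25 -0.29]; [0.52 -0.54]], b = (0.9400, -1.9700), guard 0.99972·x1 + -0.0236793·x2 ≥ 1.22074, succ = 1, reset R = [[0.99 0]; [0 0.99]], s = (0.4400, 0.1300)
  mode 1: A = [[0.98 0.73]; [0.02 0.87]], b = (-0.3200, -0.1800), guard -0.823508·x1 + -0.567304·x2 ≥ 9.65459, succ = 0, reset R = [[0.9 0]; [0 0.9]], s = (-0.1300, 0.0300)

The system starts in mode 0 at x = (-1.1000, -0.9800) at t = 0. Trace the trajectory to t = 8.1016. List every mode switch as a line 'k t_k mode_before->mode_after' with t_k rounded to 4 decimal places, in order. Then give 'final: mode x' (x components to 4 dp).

Mode 0: guard c·x = 1.2207 hit at Δt = 1.5239 (t = 1.5239), x⁻ = (1.1632, -2.4430) → reset → x⁺ = (1.5916, -2.2885), jump to mode 1
Mode 1: guard c·x = 9.6546 hit at Δt = 1.5556 (t = 3.0795), x⁻ = (-5.2249, -9.4339) → reset → x⁺ = (-4.8324, -8.4605), jump to mode 0
Mode 0: guard c·x = 1.2207 hit at Δt = 2.2437 (t = 5.3232), x⁻ = (1.0778, -6.0500) → reset → x⁺ = (1.5070, -5.8595), jump to mode 1
Mode 1: guard c·x = 9.6546 hit at Δt = 0.7576 (t = 6.0808), x⁻ = (-3.7837, -11.5259) → reset → x⁺ = (-3.5353, -10.3433), jump to mode 0
Mode 0: guard c·x = 1.2207 hit at Δt = 1.4344 (t = 7.5153), x⁻ = (1.0496, -7.2419) → reset → x⁺ = (1.4791, -7.0395), jump to mode 1
Mode 1: flow for 0.5863 to horizon, guard not reached → x = (-2.8405, -11.8638)

1 1.5239 0->1
2 3.0795 1->0
3 5.3232 0->1
4 6.0808 1->0
5 7.5153 0->1
final: 1 -2.8405 -11.8638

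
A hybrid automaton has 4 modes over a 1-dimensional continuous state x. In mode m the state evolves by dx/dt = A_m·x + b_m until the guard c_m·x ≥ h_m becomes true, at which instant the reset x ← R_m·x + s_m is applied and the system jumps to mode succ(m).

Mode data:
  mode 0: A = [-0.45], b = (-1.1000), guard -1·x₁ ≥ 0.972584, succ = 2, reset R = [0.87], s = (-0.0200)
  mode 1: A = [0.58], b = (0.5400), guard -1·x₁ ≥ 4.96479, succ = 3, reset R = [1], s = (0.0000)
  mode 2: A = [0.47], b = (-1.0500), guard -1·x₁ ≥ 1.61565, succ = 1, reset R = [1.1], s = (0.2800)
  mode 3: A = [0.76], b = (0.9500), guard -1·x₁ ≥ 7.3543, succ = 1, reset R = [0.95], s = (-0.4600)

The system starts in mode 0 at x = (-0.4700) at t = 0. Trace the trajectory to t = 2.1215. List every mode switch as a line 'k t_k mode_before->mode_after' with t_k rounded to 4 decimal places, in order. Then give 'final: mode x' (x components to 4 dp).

1 0.6528 0->2
2 1.1135 2->1
final: 1 -1.9470

Mode 0: guard c·x = 0.9726 hit at Δt = 0.6528 (t = 0.6528), x⁻ = (-0.9726) → reset → x⁺ = (-0.8661), jump to mode 2
Mode 2: guard c·x = 1.6157 hit at Δt = 0.4607 (t = 1.1135), x⁻ = (-1.6156) → reset → x⁺ = (-1.4972), jump to mode 1
Mode 1: flow for 1.0080 to horizon, guard not reached → x = (-1.9470)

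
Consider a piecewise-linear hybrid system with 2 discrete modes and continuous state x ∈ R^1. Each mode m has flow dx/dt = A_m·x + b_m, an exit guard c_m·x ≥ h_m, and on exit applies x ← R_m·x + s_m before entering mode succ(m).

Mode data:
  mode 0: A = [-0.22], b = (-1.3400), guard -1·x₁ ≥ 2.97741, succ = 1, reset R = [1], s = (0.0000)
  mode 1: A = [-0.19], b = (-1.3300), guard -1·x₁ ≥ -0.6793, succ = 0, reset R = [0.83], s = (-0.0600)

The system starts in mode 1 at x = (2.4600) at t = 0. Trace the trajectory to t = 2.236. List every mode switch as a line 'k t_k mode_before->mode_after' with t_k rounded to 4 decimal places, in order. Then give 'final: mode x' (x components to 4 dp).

1 1.0976 1->0
final: 0 -0.9572

Mode 1: guard c·x = -0.6793 hit at Δt = 1.0976 (t = 1.0976), x⁻ = (0.6793) → reset → x⁺ = (0.5038), jump to mode 0
Mode 0: flow for 1.1384 to horizon, guard not reached → x = (-0.9572)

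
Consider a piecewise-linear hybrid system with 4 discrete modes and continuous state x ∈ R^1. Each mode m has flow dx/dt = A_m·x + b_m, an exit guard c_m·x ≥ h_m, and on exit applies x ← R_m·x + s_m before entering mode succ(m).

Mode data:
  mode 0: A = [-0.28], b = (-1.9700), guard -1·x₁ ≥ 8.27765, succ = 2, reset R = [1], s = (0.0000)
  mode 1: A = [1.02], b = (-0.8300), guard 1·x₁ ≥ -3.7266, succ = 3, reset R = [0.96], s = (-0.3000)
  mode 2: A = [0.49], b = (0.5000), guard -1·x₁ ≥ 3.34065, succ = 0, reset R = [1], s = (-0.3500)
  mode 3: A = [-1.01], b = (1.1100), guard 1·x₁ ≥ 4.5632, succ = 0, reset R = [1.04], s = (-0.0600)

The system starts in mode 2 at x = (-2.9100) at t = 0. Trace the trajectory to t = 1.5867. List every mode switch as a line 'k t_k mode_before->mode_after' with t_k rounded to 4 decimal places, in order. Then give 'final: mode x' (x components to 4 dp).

Mode 2: guard c·x = 3.3407 hit at Δt = 0.4190 (t = 0.4190), x⁻ = (-3.3406) → reset → x⁺ = (-3.6906), jump to mode 0
Mode 0: flow for 1.1677 to horizon, guard not reached → x = (-4.6235)

1 0.4190 2->0
final: 0 -4.6235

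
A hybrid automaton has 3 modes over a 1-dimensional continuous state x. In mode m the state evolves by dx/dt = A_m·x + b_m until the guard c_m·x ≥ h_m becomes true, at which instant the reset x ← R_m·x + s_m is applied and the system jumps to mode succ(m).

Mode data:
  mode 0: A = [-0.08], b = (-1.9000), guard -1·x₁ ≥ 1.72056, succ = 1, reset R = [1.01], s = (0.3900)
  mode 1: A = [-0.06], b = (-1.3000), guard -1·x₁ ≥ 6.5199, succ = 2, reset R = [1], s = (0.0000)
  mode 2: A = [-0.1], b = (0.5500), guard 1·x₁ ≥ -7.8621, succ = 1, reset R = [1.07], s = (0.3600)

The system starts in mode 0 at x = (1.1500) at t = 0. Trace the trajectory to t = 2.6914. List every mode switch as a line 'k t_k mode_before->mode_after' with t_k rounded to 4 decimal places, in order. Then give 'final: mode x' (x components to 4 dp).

1 1.5311 0->1
final: 1 -2.7142

Mode 0: guard c·x = 1.7206 hit at Δt = 1.5311 (t = 1.5311), x⁻ = (-1.7206) → reset → x⁺ = (-1.3478), jump to mode 1
Mode 1: flow for 1.1603 to horizon, guard not reached → x = (-2.7142)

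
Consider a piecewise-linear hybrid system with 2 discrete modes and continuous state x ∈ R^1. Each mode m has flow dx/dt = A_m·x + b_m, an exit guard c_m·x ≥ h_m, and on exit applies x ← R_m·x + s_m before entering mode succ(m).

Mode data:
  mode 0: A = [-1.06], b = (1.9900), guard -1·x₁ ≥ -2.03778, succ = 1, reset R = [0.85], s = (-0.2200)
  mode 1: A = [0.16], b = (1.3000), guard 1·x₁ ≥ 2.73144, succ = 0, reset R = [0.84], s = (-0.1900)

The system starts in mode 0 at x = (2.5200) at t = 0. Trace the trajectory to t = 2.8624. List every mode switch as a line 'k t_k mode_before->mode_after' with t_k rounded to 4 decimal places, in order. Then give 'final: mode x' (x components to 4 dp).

1 1.3092 0->1
2 2.0538 1->0
3 2.3815 0->1
final: 1 2.2828

Mode 0: guard c·x = -2.0378 hit at Δt = 1.3092 (t = 1.3092), x⁻ = (2.0378) → reset → x⁺ = (1.5121), jump to mode 1
Mode 1: guard c·x = 2.7314 hit at Δt = 0.7446 (t = 2.0538), x⁻ = (2.7314) → reset → x⁺ = (2.1044), jump to mode 0
Mode 0: guard c·x = -2.0378 hit at Δt = 0.3277 (t = 2.3815), x⁻ = (2.0378) → reset → x⁺ = (1.5121), jump to mode 1
Mode 1: flow for 0.4809 to horizon, guard not reached → x = (2.2828)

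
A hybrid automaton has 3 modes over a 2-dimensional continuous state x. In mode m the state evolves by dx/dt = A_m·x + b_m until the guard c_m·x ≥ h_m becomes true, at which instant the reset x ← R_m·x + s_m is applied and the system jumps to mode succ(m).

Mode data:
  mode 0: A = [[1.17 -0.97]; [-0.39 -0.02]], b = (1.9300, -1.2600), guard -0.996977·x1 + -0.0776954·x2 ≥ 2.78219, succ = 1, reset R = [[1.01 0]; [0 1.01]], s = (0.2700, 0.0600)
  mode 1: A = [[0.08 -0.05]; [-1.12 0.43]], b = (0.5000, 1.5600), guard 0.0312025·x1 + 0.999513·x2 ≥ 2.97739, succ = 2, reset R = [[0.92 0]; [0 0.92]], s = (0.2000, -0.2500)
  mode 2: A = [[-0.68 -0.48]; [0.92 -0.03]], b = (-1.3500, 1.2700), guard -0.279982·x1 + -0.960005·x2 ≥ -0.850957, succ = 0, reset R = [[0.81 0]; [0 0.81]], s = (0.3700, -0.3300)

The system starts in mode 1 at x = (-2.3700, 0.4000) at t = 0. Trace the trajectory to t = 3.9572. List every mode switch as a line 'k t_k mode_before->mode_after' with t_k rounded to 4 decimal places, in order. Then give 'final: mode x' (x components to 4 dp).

Mode 1: guard c·x = 2.9774 hit at Δt = 0.5451 (t = 0.5451), x⁻ = (-2.2436, 3.0489) → reset → x⁺ = (-1.8641, 2.5550), jump to mode 2
Mode 2: guard c·x = -0.8510 hit at Δt = 0.9611 (t = 1.5062), x⁻ = (-2.6368, 1.6554) → reset → x⁺ = (-1.7658, 1.0109), jump to mode 0
Mode 0: guard c·x = 2.7822 hit at Δt = 0.7117 (t = 2.2179), x⁻ = (-2.8472, 0.7264) → reset → x⁺ = (-2.6057, 0.7936), jump to mode 1
Mode 1: guard c·x = 2.9774 hit at Δt = 0.4320 (t = 2.6499), x⁻ = (-2.5190, 3.0575) → reset → x⁺ = (-2.1175, 2.5629), jump to mode 2
Mode 2: guard c·x = -0.8510 hit at Δt = 0.8328 (t = 3.4827), x⁻ = (-2.7050, 1.6753) → reset → x⁺ = (-1.8210, 1.0270), jump to mode 0
Mode 0: flow for 0.4745 to horizon, guard not reached → x = (-2.5151, 0.8173)

1 0.5451 1->2
2 1.5062 2->0
3 2.2179 0->1
4 2.6499 1->2
5 3.4827 2->0
final: 0 -2.5151 0.8173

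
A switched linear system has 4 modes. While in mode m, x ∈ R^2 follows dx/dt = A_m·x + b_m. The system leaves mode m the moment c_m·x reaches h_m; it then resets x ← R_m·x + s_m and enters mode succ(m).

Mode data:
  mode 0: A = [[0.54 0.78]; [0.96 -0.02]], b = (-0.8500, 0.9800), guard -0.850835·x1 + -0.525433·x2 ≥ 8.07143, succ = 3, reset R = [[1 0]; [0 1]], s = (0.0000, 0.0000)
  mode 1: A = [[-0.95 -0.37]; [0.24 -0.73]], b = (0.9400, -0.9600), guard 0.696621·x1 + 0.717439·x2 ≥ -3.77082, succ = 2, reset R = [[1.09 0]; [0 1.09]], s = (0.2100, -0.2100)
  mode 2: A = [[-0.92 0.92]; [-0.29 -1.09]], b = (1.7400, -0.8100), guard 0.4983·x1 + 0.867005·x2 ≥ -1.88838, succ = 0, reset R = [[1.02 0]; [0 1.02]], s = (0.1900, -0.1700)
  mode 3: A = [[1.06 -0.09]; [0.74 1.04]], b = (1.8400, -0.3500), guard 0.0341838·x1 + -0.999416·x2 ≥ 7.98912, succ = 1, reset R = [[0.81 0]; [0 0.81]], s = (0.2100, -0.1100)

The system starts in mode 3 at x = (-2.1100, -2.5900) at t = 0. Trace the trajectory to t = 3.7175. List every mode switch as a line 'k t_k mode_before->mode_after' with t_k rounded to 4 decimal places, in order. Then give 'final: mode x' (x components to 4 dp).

1 0.7721 3->1
2 1.1827 1->2
3 2.5448 2->0
final: 0 -5.3297 -3.6562

Mode 3: guard c·x = 7.9891 hit at Δt = 0.7721 (t = 0.7721), x⁻ = (-2.0888, -8.0652) → reset → x⁺ = (-1.4819, -6.6428), jump to mode 1
Mode 1: guard c·x = -3.7708 hit at Δt = 0.4106 (t = 1.1827), x⁻ = (0.0604, -5.3146) → reset → x⁺ = (0.2758, -6.0029), jump to mode 2
Mode 2: guard c·x = -1.8884 hit at Δt = 1.3621 (t = 2.5448), x⁻ = (-0.7081, -1.7711) → reset → x⁺ = (-0.5322, -1.9765), jump to mode 0
Mode 0: flow for 1.1727 to horizon, guard not reached → x = (-5.3297, -3.6562)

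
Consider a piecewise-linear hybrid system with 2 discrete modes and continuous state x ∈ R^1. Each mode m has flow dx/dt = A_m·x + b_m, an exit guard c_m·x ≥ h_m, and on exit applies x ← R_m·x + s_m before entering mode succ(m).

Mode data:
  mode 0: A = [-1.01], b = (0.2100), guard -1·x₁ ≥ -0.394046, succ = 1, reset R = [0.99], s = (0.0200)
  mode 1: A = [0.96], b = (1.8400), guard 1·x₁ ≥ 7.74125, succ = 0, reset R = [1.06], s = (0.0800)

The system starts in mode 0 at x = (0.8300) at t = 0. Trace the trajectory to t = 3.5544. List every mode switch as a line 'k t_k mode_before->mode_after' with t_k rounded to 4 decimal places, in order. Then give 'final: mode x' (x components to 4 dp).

Mode 0: guard c·x = -0.3940 hit at Δt = 1.1947 (t = 1.1947), x⁻ = (0.3940) → reset → x⁺ = (0.4101), jump to mode 1
Mode 1: guard c·x = 7.7412 hit at Δt = 1.4826 (t = 2.6773), x⁻ = (7.7412) → reset → x⁺ = (8.2857), jump to mode 0
Mode 0: flow for 0.8771 to horizon, guard not reached → x = (3.5388)

1 1.1947 0->1
2 2.6773 1->0
final: 0 3.5388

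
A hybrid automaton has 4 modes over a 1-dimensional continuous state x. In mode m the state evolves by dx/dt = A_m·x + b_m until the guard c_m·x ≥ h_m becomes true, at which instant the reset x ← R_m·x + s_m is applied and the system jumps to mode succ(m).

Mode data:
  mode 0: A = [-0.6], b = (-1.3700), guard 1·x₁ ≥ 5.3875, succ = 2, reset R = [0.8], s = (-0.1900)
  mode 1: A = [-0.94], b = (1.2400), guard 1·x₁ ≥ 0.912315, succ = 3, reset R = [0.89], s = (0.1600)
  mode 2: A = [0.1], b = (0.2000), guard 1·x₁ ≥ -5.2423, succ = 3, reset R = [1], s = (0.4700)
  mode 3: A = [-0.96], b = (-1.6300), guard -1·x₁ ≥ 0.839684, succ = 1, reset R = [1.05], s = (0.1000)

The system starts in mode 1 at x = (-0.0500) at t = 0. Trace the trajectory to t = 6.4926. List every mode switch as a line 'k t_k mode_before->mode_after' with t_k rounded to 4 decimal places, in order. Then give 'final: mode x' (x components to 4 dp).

1 1.2910 1->3
2 2.4732 3->1
3 4.2197 1->3
4 5.4019 3->1
final: 1 0.5656

Mode 1: guard c·x = 0.9123 hit at Δt = 1.2910 (t = 1.2910), x⁻ = (0.9123) → reset → x⁺ = (0.9720), jump to mode 3
Mode 3: guard c·x = 0.8397 hit at Δt = 1.1822 (t = 2.4732), x⁻ = (-0.8397) → reset → x⁺ = (-0.7817), jump to mode 1
Mode 1: guard c·x = 0.9123 hit at Δt = 1.7465 (t = 4.2197), x⁻ = (0.9123) → reset → x⁺ = (0.9720), jump to mode 3
Mode 3: guard c·x = 0.8397 hit at Δt = 1.1822 (t = 5.4019), x⁻ = (-0.8397) → reset → x⁺ = (-0.7817), jump to mode 1
Mode 1: flow for 1.0907 to horizon, guard not reached → x = (0.5656)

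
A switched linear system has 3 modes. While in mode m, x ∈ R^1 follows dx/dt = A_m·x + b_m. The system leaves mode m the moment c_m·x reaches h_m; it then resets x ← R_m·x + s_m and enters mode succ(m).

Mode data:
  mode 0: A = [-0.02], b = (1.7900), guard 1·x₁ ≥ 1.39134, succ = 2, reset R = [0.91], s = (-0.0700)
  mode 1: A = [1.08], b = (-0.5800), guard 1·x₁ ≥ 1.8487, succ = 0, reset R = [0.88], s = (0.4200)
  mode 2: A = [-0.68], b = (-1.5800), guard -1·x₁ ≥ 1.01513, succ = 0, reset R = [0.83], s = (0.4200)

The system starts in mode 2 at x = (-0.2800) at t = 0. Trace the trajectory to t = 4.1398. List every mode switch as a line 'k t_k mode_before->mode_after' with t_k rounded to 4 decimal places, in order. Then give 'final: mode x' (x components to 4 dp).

1 0.6557 2->0
2 1.6746 0->2
3 3.1298 2->0
final: 0 1.3756

Mode 2: guard c·x = 1.0151 hit at Δt = 0.6557 (t = 0.6557), x⁻ = (-1.0151) → reset → x⁺ = (-0.4226), jump to mode 0
Mode 0: guard c·x = 1.3913 hit at Δt = 1.0189 (t = 1.6746), x⁻ = (1.3913) → reset → x⁺ = (1.1961), jump to mode 2
Mode 2: guard c·x = 1.0151 hit at Δt = 1.4552 (t = 3.1298), x⁻ = (-1.0151) → reset → x⁺ = (-0.4226), jump to mode 0
Mode 0: flow for 1.0100 to horizon, guard not reached → x = (1.3756)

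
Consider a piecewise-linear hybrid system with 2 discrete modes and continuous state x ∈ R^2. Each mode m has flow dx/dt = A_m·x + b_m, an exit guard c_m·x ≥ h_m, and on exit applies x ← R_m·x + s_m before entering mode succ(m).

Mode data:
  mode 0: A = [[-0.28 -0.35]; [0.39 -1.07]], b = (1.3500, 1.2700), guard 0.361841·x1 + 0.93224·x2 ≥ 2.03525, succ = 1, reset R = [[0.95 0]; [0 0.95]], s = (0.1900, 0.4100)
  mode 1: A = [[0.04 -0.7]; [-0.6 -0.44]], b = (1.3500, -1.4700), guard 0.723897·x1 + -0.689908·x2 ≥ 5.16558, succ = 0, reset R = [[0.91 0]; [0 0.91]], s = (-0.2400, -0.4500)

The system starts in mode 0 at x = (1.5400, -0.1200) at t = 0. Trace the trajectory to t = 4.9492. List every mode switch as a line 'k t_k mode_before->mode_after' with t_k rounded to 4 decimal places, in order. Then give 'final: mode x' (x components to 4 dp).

Mode 0: guard c·x = 2.0353 hit at Δt = 1.1726 (t = 1.1726), x⁻ = (2.1887, 1.3336) → reset → x⁺ = (2.2693, 1.6770), jump to mode 1
Mode 1: guard c·x = 5.1656 hit at Δt = 1.3435 (t = 2.5161), x⁻ = (4.7031, -2.5525) → reset → x⁺ = (4.0398, -2.7728), jump to mode 0
Mode 0: guard c·x = 2.0353 hit at Δt = 0.8208 (t = 3.3370), x⁻ = (4.4229, 0.4665) → reset → x⁺ = (4.3918, 0.8531), jump to mode 1
Mode 1: guard c·x = 5.1656 hit at Δt = 0.6079 (t = 3.9449), x⁻ = (5.5196, -1.6958) → reset → x⁺ = (4.7828, -1.9932), jump to mode 0
Mode 0: guard c·x = 2.0353 hit at Δt = 0.5698 (t = 4.5147), x⁻ = (4.9209, 0.2732) → reset → x⁺ = (4.8648, 0.6695), jump to mode 1
Mode 1: flow for 0.4345 to horizon, guard not reached → x = (5.6367, -1.2655)

1 1.1726 0->1
2 2.5161 1->0
3 3.3370 0->1
4 3.9449 1->0
5 4.5147 0->1
final: 1 5.6367 -1.2655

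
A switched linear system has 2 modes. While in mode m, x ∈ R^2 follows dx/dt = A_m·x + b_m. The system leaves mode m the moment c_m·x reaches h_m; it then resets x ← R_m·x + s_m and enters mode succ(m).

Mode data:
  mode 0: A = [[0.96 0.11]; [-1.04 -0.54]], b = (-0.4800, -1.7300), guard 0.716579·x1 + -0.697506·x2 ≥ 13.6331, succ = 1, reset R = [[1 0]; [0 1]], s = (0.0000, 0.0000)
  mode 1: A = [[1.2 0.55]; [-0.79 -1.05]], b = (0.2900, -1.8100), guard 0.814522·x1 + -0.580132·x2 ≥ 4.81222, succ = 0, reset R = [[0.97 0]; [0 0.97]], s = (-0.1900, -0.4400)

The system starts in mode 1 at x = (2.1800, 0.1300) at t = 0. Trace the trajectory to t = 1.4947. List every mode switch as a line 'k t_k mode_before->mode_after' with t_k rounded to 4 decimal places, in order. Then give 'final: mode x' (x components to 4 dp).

Mode 1: guard c·x = 4.8122 hit at Δt = 0.6294 (t = 0.6294), x⁻ = (4.4872, -1.9949) → reset → x⁺ = (4.1625, -2.3751), jump to mode 0
Mode 0: flow for 0.8653 to horizon, guard not reached → x = (8.2685, -7.0912)

1 0.6294 1->0
final: 0 8.2685 -7.0912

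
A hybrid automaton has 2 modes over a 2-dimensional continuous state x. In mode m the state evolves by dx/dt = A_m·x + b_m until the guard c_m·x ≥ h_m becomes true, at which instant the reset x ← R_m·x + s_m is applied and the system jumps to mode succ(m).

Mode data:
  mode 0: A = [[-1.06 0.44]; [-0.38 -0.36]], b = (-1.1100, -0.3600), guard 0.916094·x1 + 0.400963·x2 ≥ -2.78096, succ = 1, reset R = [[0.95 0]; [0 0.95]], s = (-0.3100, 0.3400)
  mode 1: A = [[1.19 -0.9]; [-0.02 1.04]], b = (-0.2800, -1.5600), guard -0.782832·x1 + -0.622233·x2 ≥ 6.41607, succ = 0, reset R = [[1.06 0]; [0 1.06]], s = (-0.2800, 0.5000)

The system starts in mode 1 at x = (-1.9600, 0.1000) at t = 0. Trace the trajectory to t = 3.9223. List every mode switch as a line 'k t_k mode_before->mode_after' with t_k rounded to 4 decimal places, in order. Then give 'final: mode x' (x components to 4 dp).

Mode 1: guard c·x = 6.4161 hit at Δt = 1.0659 (t = 1.0659), x⁻ = (-6.1234, -2.6074) → reset → x⁺ = (-6.7709, -2.2639), jump to mode 0
Mode 0: guard c·x = -2.7810 hit at Δt = 1.1755 (t = 2.2414), x⁻ = (-2.9399, -0.2189) → reset → x⁺ = (-3.1029, 0.1320), jump to mode 1
Mode 1: guard c·x = 6.4161 hit at Δt = 0.7149 (t = 2.9563), x⁻ = (-7.1804, -1.2777) → reset → x⁺ = (-7.8912, -0.8544), jump to mode 0
Mode 0: flow for 0.9660 to horizon, guard not reached → x = (-3.4417, 0.7211)

1 1.0659 1->0
2 2.2414 0->1
3 2.9563 1->0
final: 0 -3.4417 0.7211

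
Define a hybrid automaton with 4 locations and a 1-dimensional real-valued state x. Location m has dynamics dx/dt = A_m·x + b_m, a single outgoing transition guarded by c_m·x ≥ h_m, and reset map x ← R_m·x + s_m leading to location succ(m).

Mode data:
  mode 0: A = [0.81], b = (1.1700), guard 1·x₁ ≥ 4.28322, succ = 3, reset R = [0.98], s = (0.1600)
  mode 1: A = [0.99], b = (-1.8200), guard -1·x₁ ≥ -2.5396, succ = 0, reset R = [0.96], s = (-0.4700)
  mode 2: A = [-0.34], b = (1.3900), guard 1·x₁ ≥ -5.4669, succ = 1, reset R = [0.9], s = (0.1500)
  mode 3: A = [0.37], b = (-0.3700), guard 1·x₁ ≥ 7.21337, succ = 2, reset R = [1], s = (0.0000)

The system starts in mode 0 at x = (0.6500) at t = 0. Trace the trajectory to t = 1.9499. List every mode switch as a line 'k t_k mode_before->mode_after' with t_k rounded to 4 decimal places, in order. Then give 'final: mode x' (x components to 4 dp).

Mode 0: guard c·x = 4.2832 hit at Δt = 1.2420 (t = 1.2420), x⁻ = (4.2832) → reset → x⁺ = (4.3576), jump to mode 3
Mode 3: flow for 0.7079 to horizon, guard not reached → x = (5.3629)

1 1.2420 0->3
final: 3 5.3629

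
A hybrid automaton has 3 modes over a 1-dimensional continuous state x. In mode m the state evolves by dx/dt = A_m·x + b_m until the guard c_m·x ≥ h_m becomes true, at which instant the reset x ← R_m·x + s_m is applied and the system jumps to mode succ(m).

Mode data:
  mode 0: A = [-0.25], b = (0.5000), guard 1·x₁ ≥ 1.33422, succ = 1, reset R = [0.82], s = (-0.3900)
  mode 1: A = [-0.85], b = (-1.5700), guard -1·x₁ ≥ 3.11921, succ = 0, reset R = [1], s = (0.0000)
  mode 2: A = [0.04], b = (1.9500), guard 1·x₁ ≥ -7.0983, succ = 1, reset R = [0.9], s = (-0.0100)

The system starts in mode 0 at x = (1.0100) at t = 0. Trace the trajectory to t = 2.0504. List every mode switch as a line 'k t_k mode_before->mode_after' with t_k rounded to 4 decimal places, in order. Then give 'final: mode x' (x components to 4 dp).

1 1.5870 0->1
final: 1 -0.1265

Mode 0: guard c·x = 1.3342 hit at Δt = 1.5870 (t = 1.5870), x⁻ = (1.3342) → reset → x⁺ = (0.7041), jump to mode 1
Mode 1: flow for 0.4634 to horizon, guard not reached → x = (-0.1265)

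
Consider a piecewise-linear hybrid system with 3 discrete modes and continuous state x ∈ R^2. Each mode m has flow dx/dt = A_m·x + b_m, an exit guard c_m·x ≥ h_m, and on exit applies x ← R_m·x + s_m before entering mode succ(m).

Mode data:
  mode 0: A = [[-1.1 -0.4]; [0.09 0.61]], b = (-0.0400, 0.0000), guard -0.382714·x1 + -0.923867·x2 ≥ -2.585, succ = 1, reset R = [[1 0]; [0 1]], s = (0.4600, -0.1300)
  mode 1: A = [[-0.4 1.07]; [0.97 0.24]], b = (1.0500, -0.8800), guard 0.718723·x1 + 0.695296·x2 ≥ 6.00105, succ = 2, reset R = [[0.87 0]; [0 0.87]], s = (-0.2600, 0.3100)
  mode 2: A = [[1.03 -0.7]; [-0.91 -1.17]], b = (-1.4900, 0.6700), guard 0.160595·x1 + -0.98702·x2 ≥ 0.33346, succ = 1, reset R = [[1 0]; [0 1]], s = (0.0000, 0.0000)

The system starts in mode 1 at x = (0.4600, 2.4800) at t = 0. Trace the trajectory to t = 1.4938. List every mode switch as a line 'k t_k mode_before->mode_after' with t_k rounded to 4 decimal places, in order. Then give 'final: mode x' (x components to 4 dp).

Mode 1: guard c·x = 6.0011 hit at Δt = 1.0016 (t = 1.0016), x⁻ = (4.0197, 4.4758) → reset → x⁺ = (3.2371, 4.2039), jump to mode 2
Mode 2: flow for 0.4922 to horizon, guard not reached → x = (3.1357, 1.5550)

1 1.0016 1->2
final: 2 3.1357 1.5550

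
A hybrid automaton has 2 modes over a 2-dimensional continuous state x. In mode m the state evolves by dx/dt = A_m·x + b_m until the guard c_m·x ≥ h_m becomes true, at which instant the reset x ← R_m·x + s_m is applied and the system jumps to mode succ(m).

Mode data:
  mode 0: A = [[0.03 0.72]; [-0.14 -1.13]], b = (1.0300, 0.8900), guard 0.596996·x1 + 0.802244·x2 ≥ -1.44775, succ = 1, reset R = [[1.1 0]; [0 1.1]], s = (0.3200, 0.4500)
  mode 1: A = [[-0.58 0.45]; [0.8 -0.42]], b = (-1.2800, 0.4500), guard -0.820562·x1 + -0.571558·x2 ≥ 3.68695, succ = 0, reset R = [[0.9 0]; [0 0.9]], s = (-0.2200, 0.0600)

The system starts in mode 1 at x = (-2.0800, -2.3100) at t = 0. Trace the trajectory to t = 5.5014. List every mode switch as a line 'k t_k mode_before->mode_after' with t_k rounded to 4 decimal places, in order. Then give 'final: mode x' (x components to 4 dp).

1 0.6212 1->0
2 1.5816 0->1
3 3.9094 1->0
4 4.8387 0->1
final: 1 -2.3707 -0.4473

Mode 1: guard c·x = 3.6869 hit at Δt = 0.6212 (t = 0.6212), x⁻ = (-2.6907, -2.5878) → reset → x⁺ = (-2.6416, -2.2690), jump to mode 0
Mode 0: guard c·x = -1.4478 hit at Δt = 0.9604 (t = 1.5816), x⁻ = (-2.3839, -0.0306) → reset → x⁺ = (-2.3023, 0.4163), jump to mode 1
Mode 1: guard c·x = 3.6869 hit at Δt = 2.3278 (t = 3.9094), x⁻ = (-2.9592, -2.2022) → reset → x⁺ = (-2.8833, -1.9220), jump to mode 0
Mode 0: guard c·x = -1.4478 hit at Δt = 0.9293 (t = 4.8387), x⁻ = (-2.5093, 0.0627) → reset → x⁺ = (-2.4402, 0.5189), jump to mode 1
Mode 1: flow for 0.6627 to horizon, guard not reached → x = (-2.3707, -0.4473)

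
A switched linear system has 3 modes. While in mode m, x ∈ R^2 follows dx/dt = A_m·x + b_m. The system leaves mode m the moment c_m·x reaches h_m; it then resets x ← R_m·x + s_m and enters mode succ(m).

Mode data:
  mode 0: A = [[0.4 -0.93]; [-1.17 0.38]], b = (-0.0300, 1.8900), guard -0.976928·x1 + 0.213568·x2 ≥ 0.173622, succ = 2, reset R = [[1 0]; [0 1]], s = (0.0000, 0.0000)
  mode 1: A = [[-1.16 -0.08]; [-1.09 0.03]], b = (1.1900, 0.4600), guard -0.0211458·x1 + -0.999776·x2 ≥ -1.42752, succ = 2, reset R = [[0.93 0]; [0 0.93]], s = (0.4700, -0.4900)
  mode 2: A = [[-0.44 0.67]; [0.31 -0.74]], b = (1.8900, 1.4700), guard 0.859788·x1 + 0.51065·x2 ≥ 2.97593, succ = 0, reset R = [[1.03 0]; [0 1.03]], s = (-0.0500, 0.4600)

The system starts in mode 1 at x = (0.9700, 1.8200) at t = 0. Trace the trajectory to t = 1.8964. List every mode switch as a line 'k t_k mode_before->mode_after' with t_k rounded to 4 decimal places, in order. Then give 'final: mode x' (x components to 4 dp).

1 0.7822 1->2
2 1.4232 2->0
final: 0 2.0759 2.0589

Mode 1: guard c·x = -1.4275 hit at Δt = 0.7822 (t = 0.7822), x⁻ = (0.9382, 1.4080) → reset → x⁺ = (1.3426, 0.8194), jump to mode 2
Mode 2: guard c·x = 2.9759 hit at Δt = 0.6410 (t = 1.4232), x⁻ = (2.5265, 1.5739) → reset → x⁺ = (2.5523, 2.0811), jump to mode 0
Mode 0: flow for 0.4732 to horizon, guard not reached → x = (2.0759, 2.0589)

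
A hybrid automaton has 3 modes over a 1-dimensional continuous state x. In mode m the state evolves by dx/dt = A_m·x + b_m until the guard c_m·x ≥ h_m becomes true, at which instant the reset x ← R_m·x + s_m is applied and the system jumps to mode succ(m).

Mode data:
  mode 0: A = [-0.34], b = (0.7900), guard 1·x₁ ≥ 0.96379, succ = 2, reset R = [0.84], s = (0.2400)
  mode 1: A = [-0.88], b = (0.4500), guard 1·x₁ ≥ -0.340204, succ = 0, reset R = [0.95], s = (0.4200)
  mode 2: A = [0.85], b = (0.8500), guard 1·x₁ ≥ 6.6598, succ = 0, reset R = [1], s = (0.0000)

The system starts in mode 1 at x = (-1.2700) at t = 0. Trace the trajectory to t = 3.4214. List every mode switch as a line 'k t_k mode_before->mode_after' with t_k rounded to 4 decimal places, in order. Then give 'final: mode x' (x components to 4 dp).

Mode 1: guard c·x = -0.3402 hit at Δt = 0.8387 (t = 0.8387), x⁻ = (-0.3402) → reset → x⁺ = (0.0968), jump to mode 0
Mode 0: guard c·x = 0.9638 hit at Δt = 1.4507 (t = 2.2894), x⁻ = (0.9638) → reset → x⁺ = (1.0496), jump to mode 2
Mode 2: flow for 1.1320 to horizon, guard not reached → x = (4.3647)

1 0.8387 1->0
2 2.2894 0->2
final: 2 4.3647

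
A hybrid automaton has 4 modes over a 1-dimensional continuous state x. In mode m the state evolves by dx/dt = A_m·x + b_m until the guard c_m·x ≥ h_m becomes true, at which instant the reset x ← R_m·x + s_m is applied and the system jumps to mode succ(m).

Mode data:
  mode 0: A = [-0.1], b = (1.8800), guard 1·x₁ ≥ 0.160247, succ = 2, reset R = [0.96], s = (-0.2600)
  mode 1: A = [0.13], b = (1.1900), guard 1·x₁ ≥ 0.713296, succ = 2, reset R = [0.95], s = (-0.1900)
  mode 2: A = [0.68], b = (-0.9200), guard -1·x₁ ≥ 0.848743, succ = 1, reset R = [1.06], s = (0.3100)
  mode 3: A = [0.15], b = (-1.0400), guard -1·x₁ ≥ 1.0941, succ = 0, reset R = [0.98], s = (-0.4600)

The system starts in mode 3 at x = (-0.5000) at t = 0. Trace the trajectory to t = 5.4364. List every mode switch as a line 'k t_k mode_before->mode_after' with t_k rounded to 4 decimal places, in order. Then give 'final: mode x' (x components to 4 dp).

Mode 3: guard c·x = 1.0941 hit at Δt = 0.5126 (t = 0.5126), x⁻ = (-1.0941) → reset → x⁺ = (-1.5322), jump to mode 0
Mode 0: guard c·x = 0.1602 hit at Δt = 0.8691 (t = 1.3817), x⁻ = (0.1602) → reset → x⁺ = (-0.1062), jump to mode 2
Mode 2: guard c·x = 0.8487 hit at Δt = 0.6050 (t = 1.9867), x⁻ = (-0.8487) → reset → x⁺ = (-0.5897), jump to mode 1
Mode 1: guard c·x = 0.7133 hit at Δt = 1.0894 (t = 3.0761), x⁻ = (0.7133) → reset → x⁺ = (0.4876), jump to mode 2
Mode 2: guard c·x = 0.8487 hit at Δt = 1.3734 (t = 4.4495), x⁻ = (-0.8487) → reset → x⁺ = (-0.5897), jump to mode 1
Mode 1: flow for 0.9869 to horizon, guard not reached → x = (0.5827)

1 0.5126 3->0
2 1.3817 0->2
3 1.9867 2->1
4 3.0761 1->2
5 4.4495 2->1
final: 1 0.5827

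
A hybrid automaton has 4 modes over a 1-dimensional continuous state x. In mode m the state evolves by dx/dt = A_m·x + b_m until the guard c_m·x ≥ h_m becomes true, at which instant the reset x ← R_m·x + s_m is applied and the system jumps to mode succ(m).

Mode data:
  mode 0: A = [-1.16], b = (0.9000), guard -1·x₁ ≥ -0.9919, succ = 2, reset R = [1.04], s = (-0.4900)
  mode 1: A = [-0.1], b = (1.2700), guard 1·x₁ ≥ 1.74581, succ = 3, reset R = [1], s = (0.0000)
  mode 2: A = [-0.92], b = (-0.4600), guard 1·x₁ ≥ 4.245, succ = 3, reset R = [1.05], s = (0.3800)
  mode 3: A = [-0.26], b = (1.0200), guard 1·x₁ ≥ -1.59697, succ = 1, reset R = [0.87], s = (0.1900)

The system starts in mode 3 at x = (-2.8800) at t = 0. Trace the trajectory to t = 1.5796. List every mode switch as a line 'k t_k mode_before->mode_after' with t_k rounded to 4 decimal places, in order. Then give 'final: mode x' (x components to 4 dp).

Mode 3: guard c·x = -1.5970 hit at Δt = 0.8038 (t = 0.8038), x⁻ = (-1.5970) → reset → x⁺ = (-1.1994), jump to mode 1
Mode 1: flow for 0.7758 to horizon, guard not reached → x = (-0.1618)

1 0.8038 3->1
final: 1 -0.1618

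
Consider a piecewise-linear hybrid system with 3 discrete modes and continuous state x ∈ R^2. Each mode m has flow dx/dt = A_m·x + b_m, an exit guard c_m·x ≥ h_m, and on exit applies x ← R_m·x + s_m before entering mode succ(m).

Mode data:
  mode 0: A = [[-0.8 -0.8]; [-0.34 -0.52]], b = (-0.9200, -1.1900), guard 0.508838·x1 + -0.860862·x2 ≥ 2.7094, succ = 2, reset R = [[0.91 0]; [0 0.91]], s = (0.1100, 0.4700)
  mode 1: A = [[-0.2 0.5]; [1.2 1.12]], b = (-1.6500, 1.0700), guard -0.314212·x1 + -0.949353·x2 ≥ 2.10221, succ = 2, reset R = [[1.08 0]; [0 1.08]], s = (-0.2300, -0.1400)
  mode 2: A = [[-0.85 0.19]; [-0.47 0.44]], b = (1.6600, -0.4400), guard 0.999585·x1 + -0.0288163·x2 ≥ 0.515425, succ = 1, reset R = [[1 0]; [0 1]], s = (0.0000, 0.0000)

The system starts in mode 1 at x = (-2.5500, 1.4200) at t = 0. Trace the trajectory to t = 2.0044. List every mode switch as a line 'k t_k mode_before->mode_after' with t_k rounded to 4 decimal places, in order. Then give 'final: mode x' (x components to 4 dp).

Mode 1: guard c·x = 2.1022 hit at Δt = 1.3776 (t = 1.3776), x⁻ = (-3.5791, -1.0298) → reset → x⁺ = (-4.0954, -1.2522), jump to mode 2
Mode 2: flow for 0.6268 to horizon, guard not reached → x = (-1.6954, -1.0017)

1 1.3776 1->2
final: 2 -1.6954 -1.0017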